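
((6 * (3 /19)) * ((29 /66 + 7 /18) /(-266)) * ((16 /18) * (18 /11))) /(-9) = 1312 /2751903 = 0.00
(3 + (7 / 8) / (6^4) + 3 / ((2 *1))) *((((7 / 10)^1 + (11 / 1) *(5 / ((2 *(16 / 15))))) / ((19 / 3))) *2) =37.64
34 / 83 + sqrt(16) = 366 / 83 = 4.41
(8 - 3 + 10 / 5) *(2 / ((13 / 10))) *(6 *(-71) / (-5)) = 11928 / 13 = 917.54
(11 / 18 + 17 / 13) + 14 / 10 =3883 / 1170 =3.32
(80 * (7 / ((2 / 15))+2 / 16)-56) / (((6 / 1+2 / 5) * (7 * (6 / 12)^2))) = 370.89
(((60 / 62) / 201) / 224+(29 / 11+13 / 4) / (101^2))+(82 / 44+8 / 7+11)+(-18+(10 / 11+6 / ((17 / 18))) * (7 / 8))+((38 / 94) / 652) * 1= 8029757234960519 / 3399572720604368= 2.36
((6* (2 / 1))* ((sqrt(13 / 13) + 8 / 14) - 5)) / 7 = -288 / 49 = -5.88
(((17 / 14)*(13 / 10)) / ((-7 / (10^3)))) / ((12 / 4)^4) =-11050 / 3969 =-2.78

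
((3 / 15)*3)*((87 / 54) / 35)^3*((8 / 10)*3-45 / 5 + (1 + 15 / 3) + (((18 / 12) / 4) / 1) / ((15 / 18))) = -24389 / 2778300000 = -0.00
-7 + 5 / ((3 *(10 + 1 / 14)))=-2891 / 423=-6.83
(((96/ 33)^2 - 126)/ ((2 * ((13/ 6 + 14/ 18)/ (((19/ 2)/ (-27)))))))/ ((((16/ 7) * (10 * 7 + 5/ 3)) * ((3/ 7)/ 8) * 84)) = 945763/ 99273240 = 0.01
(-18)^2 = 324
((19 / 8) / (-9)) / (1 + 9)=-19 / 720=-0.03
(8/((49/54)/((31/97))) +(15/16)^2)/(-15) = -1499259/6083840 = -0.25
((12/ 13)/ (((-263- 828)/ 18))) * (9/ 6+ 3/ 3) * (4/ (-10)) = 216/ 14183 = 0.02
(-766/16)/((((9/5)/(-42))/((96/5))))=21448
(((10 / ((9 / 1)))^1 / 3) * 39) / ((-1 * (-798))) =65 / 3591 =0.02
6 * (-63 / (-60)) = 63 / 10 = 6.30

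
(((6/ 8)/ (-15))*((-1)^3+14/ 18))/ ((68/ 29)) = 29/ 6120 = 0.00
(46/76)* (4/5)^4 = 2944/11875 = 0.25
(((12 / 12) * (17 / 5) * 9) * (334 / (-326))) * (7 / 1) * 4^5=-183149568 / 815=-224723.40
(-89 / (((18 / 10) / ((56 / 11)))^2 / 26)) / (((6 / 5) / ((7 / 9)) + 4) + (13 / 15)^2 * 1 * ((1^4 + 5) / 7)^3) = -3076.89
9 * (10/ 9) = 10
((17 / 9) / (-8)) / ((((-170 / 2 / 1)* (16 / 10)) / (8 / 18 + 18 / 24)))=43 / 20736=0.00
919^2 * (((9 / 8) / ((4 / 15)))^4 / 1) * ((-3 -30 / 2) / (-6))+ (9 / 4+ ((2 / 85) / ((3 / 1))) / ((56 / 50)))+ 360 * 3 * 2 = 300439297367484607 / 374341632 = 802580508.51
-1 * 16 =-16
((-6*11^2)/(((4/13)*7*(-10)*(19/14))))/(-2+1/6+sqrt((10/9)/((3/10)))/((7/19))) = 22891869/12028235+396396*sqrt(3)/126613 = 7.33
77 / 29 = 2.66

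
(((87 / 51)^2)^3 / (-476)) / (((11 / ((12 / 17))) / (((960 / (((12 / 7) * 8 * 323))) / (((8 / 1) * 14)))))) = -8922349815 / 1387952506520888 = -0.00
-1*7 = -7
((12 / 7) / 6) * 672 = 192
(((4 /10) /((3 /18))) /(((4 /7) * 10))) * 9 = 189 /50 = 3.78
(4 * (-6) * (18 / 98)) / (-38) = 108 / 931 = 0.12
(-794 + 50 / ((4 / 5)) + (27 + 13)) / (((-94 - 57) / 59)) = 81597 / 302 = 270.19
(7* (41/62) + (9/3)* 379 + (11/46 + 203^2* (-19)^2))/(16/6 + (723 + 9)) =31823166867/1571452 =20250.80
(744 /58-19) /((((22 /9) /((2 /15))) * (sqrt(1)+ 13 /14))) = -2506 /14355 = -0.17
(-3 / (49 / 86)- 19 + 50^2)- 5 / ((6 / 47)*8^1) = 2470.84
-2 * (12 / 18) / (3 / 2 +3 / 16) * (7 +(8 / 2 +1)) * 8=-2048 / 27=-75.85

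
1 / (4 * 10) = 1 / 40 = 0.02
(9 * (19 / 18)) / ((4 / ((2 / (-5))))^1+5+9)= 19 / 8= 2.38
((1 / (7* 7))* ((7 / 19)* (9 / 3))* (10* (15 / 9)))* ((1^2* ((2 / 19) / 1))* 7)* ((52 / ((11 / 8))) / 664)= 5200 / 329593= 0.02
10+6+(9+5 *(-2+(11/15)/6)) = 281/18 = 15.61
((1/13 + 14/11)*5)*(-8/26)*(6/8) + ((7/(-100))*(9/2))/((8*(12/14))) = -9537273/5948800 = -1.60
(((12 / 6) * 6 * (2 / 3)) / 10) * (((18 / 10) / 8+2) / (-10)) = -89 / 500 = -0.18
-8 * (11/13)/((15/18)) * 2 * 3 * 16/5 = -50688/325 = -155.96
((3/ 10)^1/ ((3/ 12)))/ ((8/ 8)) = 6/ 5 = 1.20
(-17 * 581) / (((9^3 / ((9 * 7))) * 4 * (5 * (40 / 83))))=-5738537 / 64800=-88.56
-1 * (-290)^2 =-84100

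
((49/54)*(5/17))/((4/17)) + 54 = 11909/216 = 55.13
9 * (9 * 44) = 3564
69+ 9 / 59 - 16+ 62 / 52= 83365 / 1534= 54.34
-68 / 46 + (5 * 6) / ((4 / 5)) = 1657 / 46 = 36.02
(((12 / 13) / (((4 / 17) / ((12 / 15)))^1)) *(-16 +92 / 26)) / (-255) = 0.15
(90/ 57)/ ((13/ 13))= 30/ 19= 1.58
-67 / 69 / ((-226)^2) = -67 / 3524244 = -0.00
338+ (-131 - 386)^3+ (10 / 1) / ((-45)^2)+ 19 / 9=-138188072.88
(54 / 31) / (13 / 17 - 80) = -306 / 13919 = -0.02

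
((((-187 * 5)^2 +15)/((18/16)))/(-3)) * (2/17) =-13987840/459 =-30474.60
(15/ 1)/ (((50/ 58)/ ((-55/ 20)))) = -957/ 20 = -47.85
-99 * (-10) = 990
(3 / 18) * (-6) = -1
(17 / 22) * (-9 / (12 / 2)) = -51 / 44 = -1.16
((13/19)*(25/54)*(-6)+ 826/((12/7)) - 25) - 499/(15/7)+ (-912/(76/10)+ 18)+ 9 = 220703/1710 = 129.07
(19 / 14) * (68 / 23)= 646 / 161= 4.01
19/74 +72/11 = 5537/814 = 6.80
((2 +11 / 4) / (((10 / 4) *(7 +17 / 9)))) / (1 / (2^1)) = 171 / 400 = 0.43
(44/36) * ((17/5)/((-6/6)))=-187/45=-4.16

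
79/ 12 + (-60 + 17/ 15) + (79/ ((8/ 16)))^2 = 1494703/ 60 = 24911.72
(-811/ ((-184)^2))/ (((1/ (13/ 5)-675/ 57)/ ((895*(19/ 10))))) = 681278117/ 191624960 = 3.56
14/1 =14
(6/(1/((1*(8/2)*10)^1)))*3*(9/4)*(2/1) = 3240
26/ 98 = 13/ 49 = 0.27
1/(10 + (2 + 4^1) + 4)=1/20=0.05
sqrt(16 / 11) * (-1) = -4 * sqrt(11) / 11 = -1.21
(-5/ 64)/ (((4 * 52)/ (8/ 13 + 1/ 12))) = -545/ 2076672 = -0.00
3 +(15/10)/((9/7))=25/6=4.17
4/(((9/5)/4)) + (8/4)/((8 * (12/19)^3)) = 9.88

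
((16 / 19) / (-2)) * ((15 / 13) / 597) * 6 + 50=2457410 / 49153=50.00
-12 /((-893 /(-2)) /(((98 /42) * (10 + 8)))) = -1008 /893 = -1.13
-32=-32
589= 589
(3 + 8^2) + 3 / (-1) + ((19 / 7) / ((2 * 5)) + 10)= 5199 / 70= 74.27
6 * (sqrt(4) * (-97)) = -1164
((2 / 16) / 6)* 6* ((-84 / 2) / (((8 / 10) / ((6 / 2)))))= -315 / 16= -19.69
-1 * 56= -56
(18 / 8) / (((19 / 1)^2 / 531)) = 4779 / 1444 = 3.31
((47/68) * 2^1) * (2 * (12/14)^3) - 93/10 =-440763/58310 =-7.56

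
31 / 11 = 2.82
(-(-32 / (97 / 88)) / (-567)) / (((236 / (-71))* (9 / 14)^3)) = 19593728 / 337937427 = 0.06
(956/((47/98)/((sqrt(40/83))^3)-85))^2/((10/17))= 9549856182272000/(6664000-3901*sqrt(830))^2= 222.48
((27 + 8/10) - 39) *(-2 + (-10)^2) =-5488/5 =-1097.60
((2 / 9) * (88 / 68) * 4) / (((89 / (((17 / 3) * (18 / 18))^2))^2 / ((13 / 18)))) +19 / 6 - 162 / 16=-2848015133 / 415757448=-6.85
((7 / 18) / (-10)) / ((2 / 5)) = -7 / 72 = -0.10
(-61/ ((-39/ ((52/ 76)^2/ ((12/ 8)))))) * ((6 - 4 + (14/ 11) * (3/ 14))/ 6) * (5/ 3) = 99125/ 321651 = 0.31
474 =474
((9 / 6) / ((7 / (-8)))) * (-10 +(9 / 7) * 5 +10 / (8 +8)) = 495 / 98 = 5.05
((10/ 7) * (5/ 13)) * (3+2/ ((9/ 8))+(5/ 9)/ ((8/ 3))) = 8975/ 3276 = 2.74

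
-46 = -46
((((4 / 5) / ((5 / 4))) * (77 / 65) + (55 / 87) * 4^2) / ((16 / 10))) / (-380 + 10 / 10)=-192148 / 10716225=-0.02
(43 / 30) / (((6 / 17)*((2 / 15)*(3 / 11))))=8041 / 72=111.68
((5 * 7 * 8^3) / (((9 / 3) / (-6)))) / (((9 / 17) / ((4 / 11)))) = -2437120 / 99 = -24617.37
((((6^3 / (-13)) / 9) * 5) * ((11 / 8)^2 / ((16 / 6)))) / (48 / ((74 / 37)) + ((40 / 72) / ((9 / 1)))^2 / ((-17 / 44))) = -607318965 / 2226255616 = -0.27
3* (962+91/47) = 135915/47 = 2891.81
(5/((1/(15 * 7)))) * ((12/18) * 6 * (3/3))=2100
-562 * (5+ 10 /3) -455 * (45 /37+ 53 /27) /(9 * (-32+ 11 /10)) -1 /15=-64985300323 /13891095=-4678.20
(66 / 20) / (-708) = -11 / 2360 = -0.00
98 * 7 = 686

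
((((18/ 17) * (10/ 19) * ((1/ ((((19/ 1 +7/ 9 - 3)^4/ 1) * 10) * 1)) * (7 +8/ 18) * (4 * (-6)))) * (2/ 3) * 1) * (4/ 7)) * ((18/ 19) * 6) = -6076850688/ 22333765533359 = -0.00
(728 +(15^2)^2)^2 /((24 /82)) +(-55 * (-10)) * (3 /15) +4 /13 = 1405590631805 /156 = 9010196357.72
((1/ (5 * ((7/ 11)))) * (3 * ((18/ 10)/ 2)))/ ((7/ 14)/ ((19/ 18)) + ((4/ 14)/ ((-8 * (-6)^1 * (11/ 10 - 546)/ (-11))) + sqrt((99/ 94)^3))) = -78926063298706050174/ 185258109919043485375 + 5599150220421689778 * sqrt(1034)/ 185258109919043485375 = 0.55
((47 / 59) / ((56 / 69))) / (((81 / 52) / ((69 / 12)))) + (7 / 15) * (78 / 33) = 23188997 / 4906440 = 4.73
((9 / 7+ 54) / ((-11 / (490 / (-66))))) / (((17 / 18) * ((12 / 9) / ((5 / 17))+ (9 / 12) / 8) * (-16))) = -2438100 / 4568597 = -0.53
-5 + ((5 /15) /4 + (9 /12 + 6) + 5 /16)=103 /48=2.15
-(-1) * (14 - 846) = -832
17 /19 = 0.89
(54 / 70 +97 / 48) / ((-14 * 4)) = -4691 / 94080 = -0.05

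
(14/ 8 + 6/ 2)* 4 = 19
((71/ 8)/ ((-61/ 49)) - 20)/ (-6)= 4413/ 976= 4.52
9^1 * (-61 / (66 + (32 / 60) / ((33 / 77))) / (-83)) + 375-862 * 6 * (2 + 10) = -15493661157 / 251158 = -61688.90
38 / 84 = 19 / 42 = 0.45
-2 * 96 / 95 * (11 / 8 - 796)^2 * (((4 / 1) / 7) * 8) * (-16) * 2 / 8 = 15517996416 / 665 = 23335332.96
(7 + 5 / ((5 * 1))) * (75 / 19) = 600 / 19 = 31.58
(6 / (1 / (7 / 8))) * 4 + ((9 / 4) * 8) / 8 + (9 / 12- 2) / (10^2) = 1859 / 80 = 23.24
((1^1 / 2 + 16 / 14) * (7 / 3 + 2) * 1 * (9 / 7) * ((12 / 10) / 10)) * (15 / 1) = 8073 / 490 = 16.48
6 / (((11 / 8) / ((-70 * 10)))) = -33600 / 11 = -3054.55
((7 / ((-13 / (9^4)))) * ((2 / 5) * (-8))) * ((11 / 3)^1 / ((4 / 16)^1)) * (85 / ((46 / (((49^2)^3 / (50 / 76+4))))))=16061171887907568576 / 17641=910445659991359.25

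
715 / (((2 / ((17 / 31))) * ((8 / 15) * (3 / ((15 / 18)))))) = 303875 / 2976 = 102.11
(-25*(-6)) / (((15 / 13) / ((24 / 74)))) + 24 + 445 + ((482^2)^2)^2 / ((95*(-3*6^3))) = -13473736288856503190129 / 284715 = -47323591271469726.53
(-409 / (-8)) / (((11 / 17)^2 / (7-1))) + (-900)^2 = 810732.65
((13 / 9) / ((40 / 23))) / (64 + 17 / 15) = 299 / 23448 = 0.01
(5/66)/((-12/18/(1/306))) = -5/13464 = -0.00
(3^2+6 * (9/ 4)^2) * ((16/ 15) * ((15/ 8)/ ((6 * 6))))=35/ 16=2.19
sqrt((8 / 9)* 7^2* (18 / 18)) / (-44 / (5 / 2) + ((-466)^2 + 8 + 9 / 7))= 490* sqrt(2) / 22800507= 0.00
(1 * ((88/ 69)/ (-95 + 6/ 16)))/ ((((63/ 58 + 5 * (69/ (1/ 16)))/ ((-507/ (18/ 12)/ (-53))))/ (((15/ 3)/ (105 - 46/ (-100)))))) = -0.00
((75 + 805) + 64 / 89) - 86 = 70730 / 89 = 794.72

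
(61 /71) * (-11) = -671 /71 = -9.45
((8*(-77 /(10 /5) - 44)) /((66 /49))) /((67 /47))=-23030 /67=-343.73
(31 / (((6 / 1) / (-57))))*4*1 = -1178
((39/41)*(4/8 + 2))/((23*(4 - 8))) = -195/7544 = -0.03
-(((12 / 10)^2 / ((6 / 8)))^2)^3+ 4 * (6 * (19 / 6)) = 6324097036 / 244140625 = 25.90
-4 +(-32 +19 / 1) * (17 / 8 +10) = -1293 / 8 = -161.62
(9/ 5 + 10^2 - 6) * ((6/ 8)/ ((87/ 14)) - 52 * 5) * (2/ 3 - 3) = 50539769/ 870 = 58091.69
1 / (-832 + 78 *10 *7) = 1 / 4628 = 0.00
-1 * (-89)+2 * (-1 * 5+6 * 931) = 11251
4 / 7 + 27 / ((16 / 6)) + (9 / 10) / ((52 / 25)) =4051 / 364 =11.13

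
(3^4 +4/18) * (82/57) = 59942/513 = 116.85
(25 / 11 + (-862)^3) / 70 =-1006506169 / 110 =-9150056.08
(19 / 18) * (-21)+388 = 2195 / 6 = 365.83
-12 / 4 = -3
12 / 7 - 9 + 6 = -9 / 7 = -1.29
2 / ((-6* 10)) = -1 / 30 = -0.03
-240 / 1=-240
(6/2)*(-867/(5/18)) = -46818/5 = -9363.60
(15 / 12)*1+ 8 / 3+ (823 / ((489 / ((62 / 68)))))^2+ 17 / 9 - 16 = -361179113 / 46070646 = -7.84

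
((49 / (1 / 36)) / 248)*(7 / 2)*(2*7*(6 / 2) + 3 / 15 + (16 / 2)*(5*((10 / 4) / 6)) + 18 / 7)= 948297 / 620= 1529.51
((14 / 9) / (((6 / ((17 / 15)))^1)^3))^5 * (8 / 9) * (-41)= -1972458513295744435350991 / 427417926294970153160156250000000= -0.00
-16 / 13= -1.23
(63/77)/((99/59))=59/121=0.49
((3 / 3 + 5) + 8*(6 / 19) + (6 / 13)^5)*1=60297210 / 7054567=8.55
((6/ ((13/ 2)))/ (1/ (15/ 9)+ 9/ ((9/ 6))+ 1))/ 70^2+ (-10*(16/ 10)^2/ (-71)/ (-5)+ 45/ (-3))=-647582053/ 42965650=-15.07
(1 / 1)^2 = 1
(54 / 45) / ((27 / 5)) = 0.22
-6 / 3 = -2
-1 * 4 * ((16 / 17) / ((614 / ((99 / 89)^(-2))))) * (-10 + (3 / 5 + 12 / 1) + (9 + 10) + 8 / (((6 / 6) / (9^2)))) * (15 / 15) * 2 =-62861056 / 9472485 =-6.64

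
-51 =-51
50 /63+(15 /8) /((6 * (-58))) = 46085 /58464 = 0.79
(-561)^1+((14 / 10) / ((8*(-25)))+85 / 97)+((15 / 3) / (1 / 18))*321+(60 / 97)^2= 266559340137 / 9409000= 28330.25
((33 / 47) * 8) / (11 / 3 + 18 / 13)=10296 / 9259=1.11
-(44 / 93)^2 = -1936 / 8649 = -0.22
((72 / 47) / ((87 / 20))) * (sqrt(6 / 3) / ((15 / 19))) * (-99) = -60192 * sqrt(2) / 1363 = -62.45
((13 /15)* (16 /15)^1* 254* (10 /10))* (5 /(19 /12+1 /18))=716.37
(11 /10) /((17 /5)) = 11 /34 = 0.32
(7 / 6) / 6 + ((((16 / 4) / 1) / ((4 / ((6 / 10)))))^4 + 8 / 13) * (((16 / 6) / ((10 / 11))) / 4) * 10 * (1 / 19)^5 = 140829728617 / 724258957500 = 0.19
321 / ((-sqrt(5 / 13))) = -321* sqrt(65) / 5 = -517.60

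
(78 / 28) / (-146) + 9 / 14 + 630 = 1288995 / 2044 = 630.62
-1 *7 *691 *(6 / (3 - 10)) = 4146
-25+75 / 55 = -260 / 11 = -23.64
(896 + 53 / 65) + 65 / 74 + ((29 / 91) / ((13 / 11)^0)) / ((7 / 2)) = 211598903 / 235690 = 897.78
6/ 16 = 3/ 8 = 0.38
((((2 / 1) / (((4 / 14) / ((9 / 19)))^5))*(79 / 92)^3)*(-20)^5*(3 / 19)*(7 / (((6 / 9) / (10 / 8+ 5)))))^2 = 5800016137221126768751036542778326416015625 / 20969602667579020380936256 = 276591608776092723.95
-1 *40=-40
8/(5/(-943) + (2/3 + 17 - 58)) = -11316/57059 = -0.20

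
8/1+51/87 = 249/29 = 8.59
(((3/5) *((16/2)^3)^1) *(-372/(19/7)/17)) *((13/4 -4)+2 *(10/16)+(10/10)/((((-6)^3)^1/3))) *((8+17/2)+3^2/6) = -6999552/323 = -21670.44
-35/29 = -1.21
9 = 9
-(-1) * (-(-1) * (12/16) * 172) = 129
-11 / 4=-2.75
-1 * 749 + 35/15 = -746.67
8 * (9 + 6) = 120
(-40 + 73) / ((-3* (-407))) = 1 / 37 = 0.03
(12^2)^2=20736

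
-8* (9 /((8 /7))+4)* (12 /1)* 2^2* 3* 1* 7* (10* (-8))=7660800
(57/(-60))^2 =361/400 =0.90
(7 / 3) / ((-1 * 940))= -7 / 2820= -0.00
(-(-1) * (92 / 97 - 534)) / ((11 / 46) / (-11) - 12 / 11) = 26163236 / 54611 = 479.08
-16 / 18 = -8 / 9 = -0.89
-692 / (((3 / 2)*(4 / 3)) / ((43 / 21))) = -14878 / 21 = -708.48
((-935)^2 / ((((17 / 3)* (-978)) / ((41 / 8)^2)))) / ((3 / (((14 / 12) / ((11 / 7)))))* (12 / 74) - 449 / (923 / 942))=9.05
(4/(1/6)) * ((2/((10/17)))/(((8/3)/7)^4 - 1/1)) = -79348248/951925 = -83.36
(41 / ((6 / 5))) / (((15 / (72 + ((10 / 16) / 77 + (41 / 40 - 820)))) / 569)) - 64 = -8945933107 / 9240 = -968174.58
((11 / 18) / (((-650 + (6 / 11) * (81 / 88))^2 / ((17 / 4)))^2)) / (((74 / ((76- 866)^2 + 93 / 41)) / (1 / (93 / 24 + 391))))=0.00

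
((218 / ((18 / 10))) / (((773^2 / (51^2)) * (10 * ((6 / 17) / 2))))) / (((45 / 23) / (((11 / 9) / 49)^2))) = 1490343811 / 15688085055615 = 0.00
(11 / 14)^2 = 121 / 196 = 0.62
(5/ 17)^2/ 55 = 0.00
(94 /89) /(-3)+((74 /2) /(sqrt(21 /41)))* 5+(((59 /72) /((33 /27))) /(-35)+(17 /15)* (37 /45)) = 20747011 /37006200+185* sqrt(861) /21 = 259.06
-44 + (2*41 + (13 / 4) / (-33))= 5003 / 132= 37.90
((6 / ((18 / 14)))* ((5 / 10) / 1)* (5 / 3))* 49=1715 / 9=190.56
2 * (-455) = -910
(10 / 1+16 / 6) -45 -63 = -286 / 3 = -95.33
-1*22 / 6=-3.67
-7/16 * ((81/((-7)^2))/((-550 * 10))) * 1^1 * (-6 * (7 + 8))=-729/61600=-0.01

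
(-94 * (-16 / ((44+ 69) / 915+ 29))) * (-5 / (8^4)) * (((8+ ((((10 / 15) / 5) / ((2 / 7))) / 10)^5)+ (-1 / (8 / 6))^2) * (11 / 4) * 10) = -20505826057386109 / 1381432320000000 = -14.84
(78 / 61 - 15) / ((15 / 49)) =-13671 / 305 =-44.82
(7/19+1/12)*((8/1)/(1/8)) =1648/57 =28.91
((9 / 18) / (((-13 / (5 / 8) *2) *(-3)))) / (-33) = -5 / 41184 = -0.00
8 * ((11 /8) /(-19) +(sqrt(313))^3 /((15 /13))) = -11 /19 +32552 * sqrt(313) /15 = 38393.00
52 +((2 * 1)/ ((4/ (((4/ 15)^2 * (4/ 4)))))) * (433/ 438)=2564032/ 49275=52.04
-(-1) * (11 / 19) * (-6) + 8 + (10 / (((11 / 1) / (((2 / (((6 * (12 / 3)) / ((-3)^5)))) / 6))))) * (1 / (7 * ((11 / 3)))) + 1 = 348045 / 64372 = 5.41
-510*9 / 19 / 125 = -1.93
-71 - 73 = -144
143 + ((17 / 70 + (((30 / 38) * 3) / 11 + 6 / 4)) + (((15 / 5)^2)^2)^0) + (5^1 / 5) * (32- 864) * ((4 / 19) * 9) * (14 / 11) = -1860.40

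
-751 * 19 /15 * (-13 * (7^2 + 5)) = 3338946 /5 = 667789.20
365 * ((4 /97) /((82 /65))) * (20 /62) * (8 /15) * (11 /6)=4175600 /1109583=3.76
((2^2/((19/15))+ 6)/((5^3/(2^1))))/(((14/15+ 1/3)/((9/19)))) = 9396/171475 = 0.05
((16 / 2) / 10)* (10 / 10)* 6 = 24 / 5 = 4.80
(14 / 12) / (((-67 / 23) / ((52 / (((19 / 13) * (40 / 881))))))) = -23971129 / 76380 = -313.84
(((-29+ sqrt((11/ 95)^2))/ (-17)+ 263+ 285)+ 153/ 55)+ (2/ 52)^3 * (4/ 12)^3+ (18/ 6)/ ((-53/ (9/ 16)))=493681800963521/ 893624125680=552.45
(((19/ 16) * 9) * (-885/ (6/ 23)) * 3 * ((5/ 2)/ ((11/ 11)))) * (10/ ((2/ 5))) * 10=-2175440625/ 32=-67982519.53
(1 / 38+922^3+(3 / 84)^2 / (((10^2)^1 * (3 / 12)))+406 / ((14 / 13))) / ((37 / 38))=291878862039819 / 362600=804961009.49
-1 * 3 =-3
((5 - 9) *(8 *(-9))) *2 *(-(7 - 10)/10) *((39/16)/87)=702/145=4.84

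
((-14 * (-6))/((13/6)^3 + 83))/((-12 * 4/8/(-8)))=3456/2875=1.20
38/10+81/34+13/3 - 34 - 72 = -48697/510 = -95.48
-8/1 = -8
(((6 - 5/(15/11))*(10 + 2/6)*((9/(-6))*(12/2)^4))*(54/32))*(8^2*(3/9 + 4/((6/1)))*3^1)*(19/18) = -16030224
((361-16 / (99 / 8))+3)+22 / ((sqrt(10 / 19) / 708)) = 21832.74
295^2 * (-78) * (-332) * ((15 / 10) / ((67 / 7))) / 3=7887597900 / 67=117725341.79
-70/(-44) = 35/22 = 1.59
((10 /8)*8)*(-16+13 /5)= -134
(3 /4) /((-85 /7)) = -21 /340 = -0.06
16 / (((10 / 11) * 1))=88 / 5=17.60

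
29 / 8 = 3.62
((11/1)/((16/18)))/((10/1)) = 99/80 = 1.24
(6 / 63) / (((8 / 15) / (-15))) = -75 / 28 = -2.68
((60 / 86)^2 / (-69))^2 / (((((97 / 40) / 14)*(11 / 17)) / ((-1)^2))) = 856800000 / 1929718292843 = 0.00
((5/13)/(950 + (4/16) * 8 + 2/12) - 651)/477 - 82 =-328145195/3936257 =-83.36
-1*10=-10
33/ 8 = 4.12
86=86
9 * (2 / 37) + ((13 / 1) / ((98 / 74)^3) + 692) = 3038766771 / 4353013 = 698.08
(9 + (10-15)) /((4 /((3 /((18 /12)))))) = 2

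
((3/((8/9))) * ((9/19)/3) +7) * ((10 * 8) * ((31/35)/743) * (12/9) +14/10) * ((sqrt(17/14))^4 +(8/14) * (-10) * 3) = -83786980519/464844576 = -180.25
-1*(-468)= 468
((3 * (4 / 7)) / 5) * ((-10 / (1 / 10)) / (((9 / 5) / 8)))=-152.38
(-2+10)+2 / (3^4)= 650 / 81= 8.02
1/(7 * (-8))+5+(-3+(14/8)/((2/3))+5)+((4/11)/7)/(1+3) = 2963/308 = 9.62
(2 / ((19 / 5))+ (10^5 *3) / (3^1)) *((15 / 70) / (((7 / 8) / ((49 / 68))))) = 5700030 / 323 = 17647.15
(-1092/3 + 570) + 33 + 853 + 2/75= 81902/75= 1092.03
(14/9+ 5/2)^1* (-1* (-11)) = 803/18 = 44.61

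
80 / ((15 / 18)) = 96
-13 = -13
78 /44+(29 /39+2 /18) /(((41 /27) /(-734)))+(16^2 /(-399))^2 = -767155538077 /1866790926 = -410.95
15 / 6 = 5 / 2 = 2.50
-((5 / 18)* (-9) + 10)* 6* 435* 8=-156600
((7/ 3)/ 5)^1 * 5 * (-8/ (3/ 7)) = -392/ 9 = -43.56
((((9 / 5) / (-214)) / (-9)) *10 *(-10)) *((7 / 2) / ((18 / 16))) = -280 / 963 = -0.29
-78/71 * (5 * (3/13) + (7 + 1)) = -10.06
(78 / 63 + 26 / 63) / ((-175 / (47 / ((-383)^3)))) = 4888 / 619405304175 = 0.00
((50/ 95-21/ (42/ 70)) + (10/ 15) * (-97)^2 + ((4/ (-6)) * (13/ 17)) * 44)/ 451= 13.78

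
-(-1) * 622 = 622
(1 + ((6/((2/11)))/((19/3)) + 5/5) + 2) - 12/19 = 163/19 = 8.58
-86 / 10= -8.60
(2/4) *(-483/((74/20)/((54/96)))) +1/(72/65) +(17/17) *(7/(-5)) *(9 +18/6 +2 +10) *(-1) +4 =47639/26640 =1.79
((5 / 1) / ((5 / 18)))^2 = 324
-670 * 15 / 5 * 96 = -192960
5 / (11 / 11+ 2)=5 / 3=1.67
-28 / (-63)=4 / 9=0.44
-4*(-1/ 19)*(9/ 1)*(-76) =-144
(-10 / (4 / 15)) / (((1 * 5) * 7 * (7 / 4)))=-30 / 49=-0.61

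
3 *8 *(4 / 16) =6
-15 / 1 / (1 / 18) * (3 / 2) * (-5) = 2025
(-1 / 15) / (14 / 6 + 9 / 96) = -32 / 1165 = -0.03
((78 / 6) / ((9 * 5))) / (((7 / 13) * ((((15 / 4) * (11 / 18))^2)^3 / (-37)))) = -132774100992 / 968822421875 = -0.14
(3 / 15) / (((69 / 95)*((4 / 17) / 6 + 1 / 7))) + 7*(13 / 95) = 70168 / 28405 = 2.47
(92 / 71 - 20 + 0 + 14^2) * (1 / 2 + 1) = 18882 / 71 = 265.94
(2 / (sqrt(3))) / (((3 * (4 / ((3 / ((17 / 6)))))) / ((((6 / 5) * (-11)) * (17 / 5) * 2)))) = -132 * sqrt(3) / 25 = -9.15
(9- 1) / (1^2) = 8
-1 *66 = -66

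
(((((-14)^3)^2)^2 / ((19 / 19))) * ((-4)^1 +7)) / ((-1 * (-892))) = 42520434281472 / 223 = 190674593190.46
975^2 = 950625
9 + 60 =69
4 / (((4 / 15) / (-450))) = -6750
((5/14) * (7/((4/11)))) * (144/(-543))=-330/181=-1.82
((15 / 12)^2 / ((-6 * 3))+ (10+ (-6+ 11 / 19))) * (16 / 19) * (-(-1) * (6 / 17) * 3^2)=73743 / 6137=12.02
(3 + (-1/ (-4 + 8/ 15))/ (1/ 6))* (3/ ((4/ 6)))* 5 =5535/ 52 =106.44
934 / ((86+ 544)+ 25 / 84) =78456 / 52945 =1.48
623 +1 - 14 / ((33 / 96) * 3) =20144 / 33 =610.42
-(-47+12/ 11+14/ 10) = 2448/ 55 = 44.51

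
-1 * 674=-674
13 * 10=130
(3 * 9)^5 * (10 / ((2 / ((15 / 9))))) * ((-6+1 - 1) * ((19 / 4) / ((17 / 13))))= -88604500725 / 34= -2606014727.21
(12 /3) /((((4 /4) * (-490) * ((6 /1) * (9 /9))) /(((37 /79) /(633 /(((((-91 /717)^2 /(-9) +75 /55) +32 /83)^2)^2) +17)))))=-109841448503121915240056216463956970218752 /14634143019311017388365592075951139303966484425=-0.00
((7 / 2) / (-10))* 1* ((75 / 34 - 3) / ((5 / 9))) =1701 / 3400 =0.50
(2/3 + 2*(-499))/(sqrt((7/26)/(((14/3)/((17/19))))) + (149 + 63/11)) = -55344029312/8586108543 + 724064*sqrt(12597)/8586108543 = -6.44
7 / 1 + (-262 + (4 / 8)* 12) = -249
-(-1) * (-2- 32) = -34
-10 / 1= -10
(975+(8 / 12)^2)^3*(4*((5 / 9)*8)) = 108256786102240 / 6561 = 16500043606.50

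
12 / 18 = 0.67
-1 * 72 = -72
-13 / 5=-2.60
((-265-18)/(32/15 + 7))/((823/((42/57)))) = -59430/2142269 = -0.03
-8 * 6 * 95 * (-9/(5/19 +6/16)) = 6238080/97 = 64310.10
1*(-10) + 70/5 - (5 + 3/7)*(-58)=2232/7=318.86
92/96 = 23/24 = 0.96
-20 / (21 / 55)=-1100 / 21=-52.38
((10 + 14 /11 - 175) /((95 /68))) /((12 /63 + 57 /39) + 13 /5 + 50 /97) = -1621537554 /65964371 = -24.58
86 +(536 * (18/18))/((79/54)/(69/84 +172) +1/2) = 151486406/132865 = 1140.15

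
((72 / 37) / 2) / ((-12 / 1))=-3 / 37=-0.08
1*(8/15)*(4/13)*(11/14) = 176/1365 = 0.13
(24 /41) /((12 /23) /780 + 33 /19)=340860 /1011757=0.34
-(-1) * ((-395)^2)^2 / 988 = 24343800625 / 988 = 24639474.32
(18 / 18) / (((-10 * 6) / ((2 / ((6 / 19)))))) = -19 / 180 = -0.11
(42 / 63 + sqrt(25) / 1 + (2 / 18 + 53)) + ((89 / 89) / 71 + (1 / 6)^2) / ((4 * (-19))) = 3805943 / 64752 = 58.78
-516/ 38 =-258/ 19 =-13.58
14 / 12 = 1.17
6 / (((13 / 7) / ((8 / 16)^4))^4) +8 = 7487101987 / 935886848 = 8.00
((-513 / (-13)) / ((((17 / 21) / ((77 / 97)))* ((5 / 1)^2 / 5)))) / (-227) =-829521 / 24330995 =-0.03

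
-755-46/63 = -47611/63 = -755.73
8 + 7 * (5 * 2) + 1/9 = 78.11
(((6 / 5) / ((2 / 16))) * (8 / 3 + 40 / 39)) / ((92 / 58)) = 33408 / 1495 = 22.35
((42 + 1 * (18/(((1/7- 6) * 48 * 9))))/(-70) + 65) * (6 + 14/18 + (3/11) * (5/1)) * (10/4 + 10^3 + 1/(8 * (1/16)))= 12513614659/23760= 526667.28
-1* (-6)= 6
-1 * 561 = -561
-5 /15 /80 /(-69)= 1 /16560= 0.00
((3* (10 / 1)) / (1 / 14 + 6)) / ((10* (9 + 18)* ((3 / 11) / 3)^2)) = 1694 / 765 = 2.21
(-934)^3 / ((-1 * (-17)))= -814780504 / 17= -47928264.94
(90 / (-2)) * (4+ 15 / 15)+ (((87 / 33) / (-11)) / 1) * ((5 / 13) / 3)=-225.03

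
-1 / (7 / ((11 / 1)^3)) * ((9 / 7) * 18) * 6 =-1293732 / 49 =-26402.69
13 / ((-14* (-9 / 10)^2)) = -1.15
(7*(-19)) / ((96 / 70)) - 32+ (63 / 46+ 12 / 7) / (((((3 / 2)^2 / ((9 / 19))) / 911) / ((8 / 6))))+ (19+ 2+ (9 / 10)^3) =12505498441 / 18354000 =681.35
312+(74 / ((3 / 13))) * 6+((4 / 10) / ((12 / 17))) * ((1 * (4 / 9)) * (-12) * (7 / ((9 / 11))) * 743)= -6875116 / 405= -16975.60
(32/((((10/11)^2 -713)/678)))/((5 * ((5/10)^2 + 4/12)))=-31502592/3016055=-10.44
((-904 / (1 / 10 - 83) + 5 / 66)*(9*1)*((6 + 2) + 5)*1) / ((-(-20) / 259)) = 1213705857 / 72952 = 16637.05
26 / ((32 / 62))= 403 / 8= 50.38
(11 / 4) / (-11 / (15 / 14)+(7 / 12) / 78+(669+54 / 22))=141570 / 34038337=0.00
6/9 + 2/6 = 1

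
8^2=64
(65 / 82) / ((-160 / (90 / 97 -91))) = 113581 / 254528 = 0.45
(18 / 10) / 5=9 / 25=0.36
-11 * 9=-99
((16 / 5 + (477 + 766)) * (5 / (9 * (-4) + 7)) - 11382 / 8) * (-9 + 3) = 569889 / 58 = 9825.67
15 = 15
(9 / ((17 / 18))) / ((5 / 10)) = 324 / 17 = 19.06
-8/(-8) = 1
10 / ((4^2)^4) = 5 / 32768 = 0.00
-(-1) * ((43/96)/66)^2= 1849/40144896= 0.00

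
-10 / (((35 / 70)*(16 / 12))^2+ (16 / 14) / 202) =-31815 / 1432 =-22.22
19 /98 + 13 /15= 1559 /1470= 1.06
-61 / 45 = -1.36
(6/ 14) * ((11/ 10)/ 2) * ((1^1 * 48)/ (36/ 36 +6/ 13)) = 5148/ 665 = 7.74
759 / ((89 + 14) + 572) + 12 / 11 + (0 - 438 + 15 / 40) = -8621111 / 19800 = -435.41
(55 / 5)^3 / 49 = 1331 / 49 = 27.16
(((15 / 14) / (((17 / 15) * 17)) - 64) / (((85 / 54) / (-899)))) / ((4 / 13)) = 118691.70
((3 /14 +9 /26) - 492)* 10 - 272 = -471962 /91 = -5186.40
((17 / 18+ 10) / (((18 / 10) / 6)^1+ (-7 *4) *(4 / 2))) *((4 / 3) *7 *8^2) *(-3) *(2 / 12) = 882560 / 15039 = 58.68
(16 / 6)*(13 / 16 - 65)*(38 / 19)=-1027 / 3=-342.33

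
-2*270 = -540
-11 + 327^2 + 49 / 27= 2886835 / 27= 106919.81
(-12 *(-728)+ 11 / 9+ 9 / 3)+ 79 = 79373 / 9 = 8819.22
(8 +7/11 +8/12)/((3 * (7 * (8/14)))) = 307/396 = 0.78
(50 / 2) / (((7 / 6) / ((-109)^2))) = 1782150 / 7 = 254592.86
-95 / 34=-2.79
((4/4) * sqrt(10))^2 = 10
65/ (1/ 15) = 975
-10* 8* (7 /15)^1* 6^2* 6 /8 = -1008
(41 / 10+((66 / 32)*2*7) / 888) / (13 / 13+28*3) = 48929 / 1006400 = 0.05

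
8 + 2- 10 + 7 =7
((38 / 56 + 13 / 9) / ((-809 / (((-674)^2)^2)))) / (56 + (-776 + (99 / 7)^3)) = -1352475656418460 / 5266631259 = -256800.90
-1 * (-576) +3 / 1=579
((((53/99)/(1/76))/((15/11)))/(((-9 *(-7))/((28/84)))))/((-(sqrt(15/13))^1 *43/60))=-16112 *sqrt(195)/1097145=-0.21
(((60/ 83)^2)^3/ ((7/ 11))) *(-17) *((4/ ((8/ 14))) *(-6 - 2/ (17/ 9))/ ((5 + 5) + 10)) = 3079296000000/ 326940373369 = 9.42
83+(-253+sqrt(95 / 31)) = -170+sqrt(2945) / 31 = -168.25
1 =1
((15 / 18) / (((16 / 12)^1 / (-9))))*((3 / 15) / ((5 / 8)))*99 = -891 / 5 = -178.20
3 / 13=0.23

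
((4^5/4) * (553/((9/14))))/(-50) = -990976/225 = -4404.34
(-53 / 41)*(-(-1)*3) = -159 / 41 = -3.88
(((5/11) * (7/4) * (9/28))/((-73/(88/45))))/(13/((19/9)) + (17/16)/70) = -10640/9589499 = -0.00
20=20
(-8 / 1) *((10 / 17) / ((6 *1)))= -40 / 51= -0.78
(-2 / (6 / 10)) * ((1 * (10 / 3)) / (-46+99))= -100 / 477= -0.21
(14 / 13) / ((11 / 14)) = 196 / 143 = 1.37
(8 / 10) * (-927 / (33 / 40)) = -9888 / 11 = -898.91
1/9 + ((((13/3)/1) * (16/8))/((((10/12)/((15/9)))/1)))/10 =83/45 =1.84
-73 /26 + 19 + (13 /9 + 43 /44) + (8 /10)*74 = 77.81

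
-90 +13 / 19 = -1697 / 19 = -89.32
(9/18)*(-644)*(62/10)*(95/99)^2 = -1838.33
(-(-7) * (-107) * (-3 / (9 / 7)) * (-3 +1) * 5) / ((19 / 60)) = -1048600 / 19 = -55189.47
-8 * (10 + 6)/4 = -32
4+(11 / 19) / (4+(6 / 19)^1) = 339 / 82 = 4.13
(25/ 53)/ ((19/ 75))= 1875/ 1007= 1.86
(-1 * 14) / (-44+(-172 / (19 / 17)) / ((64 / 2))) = 2128 / 7419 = 0.29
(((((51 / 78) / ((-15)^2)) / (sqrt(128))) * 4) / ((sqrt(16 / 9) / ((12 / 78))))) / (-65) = -17 * sqrt(2) / 13182000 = -0.00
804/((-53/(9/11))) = -7236/583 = -12.41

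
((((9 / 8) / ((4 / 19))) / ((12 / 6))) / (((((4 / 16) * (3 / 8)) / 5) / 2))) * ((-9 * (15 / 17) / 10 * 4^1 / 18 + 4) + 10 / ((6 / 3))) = 42750 / 17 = 2514.71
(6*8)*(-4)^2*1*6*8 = 36864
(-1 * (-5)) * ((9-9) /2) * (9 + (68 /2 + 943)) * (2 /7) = 0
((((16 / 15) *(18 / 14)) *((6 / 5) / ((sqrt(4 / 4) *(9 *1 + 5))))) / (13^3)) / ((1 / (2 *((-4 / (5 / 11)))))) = -12672 / 13456625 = -0.00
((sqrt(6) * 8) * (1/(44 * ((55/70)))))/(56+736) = 7 * sqrt(6)/23958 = 0.00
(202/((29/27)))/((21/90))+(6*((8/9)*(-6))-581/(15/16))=469772/3045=154.28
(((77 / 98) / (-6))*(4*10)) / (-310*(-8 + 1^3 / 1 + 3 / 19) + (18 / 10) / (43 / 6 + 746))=-23611775 / 9561085023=-0.00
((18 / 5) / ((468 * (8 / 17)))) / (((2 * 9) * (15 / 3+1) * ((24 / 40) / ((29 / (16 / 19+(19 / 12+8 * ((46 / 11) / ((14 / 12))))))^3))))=1298302500244211 / 6348256503457054875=0.00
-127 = -127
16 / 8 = 2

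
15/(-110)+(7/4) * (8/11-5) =-335/44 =-7.61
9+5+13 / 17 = 251 / 17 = 14.76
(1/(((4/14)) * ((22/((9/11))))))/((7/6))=27/242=0.11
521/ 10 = 52.10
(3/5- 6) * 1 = -27/5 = -5.40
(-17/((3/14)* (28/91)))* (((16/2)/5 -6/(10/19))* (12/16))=75803/40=1895.08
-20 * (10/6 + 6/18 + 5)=-140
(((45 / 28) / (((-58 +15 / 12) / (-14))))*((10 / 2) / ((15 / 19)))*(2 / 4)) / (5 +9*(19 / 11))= 3135 / 51302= 0.06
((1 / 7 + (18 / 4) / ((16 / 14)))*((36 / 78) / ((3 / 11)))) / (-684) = -5027 / 497952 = -0.01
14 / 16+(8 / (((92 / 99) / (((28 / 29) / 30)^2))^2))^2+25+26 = 22693603291648279842247167 / 437467051404435003125000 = 51.88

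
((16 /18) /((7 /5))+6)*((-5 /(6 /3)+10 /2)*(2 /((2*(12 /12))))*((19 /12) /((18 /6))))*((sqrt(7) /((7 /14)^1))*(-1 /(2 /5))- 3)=-99275*sqrt(7) /2268- 19855 /756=-142.07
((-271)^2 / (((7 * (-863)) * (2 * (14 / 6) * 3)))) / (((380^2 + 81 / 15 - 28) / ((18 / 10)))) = -220323 / 20350957046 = -0.00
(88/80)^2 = 121/100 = 1.21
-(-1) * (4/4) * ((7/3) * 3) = 7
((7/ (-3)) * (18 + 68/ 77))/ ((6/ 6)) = -1454/ 33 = -44.06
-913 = -913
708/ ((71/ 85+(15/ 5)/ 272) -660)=-962880/ 896449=-1.07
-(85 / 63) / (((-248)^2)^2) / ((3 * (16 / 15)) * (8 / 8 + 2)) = -425 / 11439011856384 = -0.00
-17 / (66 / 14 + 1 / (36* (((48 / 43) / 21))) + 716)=-68544 / 2908027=-0.02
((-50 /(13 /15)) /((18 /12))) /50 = -0.77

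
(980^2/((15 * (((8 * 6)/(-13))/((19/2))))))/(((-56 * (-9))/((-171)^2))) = -152921405/16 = -9557587.81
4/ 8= 1/ 2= 0.50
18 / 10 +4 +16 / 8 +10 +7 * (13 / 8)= 1167 / 40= 29.18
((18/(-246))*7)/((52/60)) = -315/533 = -0.59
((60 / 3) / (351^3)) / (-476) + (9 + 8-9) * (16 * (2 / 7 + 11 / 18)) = 84389446573 / 735140367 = 114.79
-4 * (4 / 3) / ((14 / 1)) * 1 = -8 / 21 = -0.38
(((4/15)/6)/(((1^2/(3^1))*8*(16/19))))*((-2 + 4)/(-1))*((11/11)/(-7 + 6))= 19/480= 0.04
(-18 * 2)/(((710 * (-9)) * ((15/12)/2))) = 16/1775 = 0.01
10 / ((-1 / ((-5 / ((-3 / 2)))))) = -100 / 3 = -33.33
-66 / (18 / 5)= -55 / 3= -18.33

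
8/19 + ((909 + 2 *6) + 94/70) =613638/665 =922.76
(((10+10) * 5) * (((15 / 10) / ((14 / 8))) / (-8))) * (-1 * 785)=58875 / 7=8410.71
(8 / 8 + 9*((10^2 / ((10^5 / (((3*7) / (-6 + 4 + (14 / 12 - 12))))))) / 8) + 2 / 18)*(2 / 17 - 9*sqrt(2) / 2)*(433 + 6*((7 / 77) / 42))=348718421 / 6171000 - 1046155263*sqrt(2) / 484000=-3000.28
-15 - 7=-22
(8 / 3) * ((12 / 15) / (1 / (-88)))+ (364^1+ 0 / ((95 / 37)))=2644 / 15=176.27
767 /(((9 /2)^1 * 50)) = 3.41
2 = 2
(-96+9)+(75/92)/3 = -86.73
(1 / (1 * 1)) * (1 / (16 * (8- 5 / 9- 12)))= -0.01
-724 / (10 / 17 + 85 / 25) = -61540 / 339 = -181.53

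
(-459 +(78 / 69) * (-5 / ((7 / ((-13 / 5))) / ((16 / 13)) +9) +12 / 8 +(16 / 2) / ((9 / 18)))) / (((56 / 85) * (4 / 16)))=-46885915 / 17549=-2671.71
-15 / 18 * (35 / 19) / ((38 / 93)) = -5425 / 1444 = -3.76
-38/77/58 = -19/2233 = -0.01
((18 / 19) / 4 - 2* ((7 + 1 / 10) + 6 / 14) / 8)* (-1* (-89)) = -779017 / 5320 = -146.43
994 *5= 4970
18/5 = 3.60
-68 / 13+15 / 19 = -1097 / 247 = -4.44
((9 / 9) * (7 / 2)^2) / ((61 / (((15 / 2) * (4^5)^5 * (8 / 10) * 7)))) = 579275502070530048 / 61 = 9496319706074263.08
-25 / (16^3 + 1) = -25 / 4097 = -0.01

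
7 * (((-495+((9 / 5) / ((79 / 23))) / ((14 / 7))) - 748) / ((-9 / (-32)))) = -109957456 / 3555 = -30930.37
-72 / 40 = -1.80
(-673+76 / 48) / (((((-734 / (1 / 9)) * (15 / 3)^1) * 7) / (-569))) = -654919 / 396360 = -1.65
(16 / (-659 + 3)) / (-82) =1 / 3362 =0.00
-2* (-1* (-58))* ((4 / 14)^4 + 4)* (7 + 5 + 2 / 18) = -121635280 / 21609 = -5628.92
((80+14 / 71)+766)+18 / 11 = 662158 / 781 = 847.83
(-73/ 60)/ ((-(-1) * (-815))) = 73/ 48900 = 0.00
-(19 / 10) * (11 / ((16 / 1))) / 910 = -209 / 145600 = -0.00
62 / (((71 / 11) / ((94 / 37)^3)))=566458288 / 3596363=157.51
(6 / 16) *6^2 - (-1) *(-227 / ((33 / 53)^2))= -572.03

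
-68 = -68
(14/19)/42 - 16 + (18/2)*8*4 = 15505/57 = 272.02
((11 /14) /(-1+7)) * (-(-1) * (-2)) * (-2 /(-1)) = -11 /21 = -0.52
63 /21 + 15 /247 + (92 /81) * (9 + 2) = 311200 /20007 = 15.55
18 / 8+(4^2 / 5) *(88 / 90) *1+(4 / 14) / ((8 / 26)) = 39737 / 6300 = 6.31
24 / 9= 8 / 3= 2.67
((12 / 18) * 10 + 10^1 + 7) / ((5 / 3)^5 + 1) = 5751 / 3368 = 1.71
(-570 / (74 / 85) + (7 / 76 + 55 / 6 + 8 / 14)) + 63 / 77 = -418377209 / 649572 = -644.08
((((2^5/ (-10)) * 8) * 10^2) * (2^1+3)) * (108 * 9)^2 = -12093235200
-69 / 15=-23 / 5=-4.60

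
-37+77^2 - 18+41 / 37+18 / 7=1522319 / 259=5877.68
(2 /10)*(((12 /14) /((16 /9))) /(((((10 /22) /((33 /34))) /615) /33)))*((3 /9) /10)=13260753 /95200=139.29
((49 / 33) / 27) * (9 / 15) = 49 / 1485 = 0.03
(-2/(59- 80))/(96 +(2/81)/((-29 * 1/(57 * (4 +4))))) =0.00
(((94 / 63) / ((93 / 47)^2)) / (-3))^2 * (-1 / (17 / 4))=-172467445264 / 45425981943657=-0.00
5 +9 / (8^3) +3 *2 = 5641 / 512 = 11.02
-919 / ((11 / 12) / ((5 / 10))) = -5514 / 11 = -501.27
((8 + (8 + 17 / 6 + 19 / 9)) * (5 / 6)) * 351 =24505 / 4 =6126.25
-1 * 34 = -34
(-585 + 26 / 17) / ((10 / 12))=-59514 / 85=-700.16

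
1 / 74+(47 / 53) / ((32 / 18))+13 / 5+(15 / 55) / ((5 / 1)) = 5465021 / 1725680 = 3.17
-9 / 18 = -1 / 2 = -0.50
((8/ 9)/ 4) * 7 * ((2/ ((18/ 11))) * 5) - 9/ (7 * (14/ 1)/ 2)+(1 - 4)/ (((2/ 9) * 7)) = 58693/ 7938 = 7.39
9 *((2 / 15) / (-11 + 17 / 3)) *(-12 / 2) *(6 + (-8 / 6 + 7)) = 63 / 4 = 15.75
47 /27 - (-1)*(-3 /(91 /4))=3953 /2457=1.61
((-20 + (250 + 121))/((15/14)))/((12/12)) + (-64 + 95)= 1793/5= 358.60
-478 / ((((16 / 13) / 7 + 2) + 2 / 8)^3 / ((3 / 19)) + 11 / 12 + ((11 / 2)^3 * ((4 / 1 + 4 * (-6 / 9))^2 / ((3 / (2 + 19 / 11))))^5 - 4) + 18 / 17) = -680432674042764010368 / 12576185553203550705473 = -0.05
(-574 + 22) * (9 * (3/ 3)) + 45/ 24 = -39729/ 8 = -4966.12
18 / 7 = 2.57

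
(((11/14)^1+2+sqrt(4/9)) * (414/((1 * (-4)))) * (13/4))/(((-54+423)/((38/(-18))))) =823745/123984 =6.64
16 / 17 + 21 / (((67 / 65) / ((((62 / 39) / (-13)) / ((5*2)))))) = 10247 / 14807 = 0.69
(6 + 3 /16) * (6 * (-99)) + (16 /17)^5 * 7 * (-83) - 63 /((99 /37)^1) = -515782146513 /124947416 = -4127.99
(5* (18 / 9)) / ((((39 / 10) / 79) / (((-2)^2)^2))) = 126400 / 39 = 3241.03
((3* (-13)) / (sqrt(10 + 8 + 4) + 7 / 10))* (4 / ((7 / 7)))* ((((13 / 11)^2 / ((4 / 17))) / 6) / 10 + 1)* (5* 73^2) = 77379291535 / 520542- 55270922525* sqrt(22) / 260271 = -847401.21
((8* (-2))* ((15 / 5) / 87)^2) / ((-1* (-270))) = -8 / 113535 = -0.00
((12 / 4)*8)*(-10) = -240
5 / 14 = 0.36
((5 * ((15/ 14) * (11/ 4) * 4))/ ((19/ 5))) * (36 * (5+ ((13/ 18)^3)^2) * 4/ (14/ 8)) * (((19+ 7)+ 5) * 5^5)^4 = 577881013812351879478283.70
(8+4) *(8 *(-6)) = -576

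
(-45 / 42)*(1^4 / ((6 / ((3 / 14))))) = -15 / 392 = -0.04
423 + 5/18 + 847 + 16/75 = 571721/450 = 1270.49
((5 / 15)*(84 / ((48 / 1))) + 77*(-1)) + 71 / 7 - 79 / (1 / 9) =-65291 / 84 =-777.27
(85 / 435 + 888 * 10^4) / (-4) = -772560017 / 348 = -2220000.05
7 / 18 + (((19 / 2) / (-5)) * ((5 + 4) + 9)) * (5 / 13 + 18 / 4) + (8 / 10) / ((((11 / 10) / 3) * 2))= -1065469 / 6435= -165.57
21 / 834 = 7 / 278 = 0.03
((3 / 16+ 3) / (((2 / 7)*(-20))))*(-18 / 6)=1071 / 640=1.67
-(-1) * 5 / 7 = 5 / 7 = 0.71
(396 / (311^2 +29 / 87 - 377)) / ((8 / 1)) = 297 / 578066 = 0.00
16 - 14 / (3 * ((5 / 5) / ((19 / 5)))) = -26 / 15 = -1.73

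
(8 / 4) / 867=2 / 867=0.00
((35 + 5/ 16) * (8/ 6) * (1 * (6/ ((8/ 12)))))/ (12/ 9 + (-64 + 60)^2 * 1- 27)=-5085/ 116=-43.84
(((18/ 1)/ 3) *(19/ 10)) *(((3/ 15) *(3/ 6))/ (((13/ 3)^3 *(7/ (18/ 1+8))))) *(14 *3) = 9234/ 4225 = 2.19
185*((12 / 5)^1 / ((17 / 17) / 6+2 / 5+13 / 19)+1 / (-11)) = 2651975 / 7843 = 338.13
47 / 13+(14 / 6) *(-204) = -6141 / 13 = -472.38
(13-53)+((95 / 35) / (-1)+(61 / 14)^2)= -23.73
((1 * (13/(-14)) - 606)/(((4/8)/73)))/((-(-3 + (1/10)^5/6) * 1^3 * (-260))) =18608430000/163799909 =113.60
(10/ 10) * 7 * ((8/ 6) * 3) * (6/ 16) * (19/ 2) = 99.75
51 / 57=17 / 19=0.89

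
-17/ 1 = -17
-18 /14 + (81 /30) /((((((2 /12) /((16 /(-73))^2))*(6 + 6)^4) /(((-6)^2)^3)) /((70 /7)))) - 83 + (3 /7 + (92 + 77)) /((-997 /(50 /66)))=-11730280168 /175329429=-66.90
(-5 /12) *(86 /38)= -215 /228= -0.94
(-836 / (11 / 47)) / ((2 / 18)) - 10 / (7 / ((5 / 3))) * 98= -97144 / 3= -32381.33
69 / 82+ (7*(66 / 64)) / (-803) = 79731 / 95776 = 0.83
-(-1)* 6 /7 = 6 /7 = 0.86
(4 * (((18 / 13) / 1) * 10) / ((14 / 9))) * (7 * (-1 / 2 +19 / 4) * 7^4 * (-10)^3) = -33061770000 / 13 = -2543213076.92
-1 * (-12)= 12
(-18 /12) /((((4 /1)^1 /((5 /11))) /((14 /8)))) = -105 /352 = -0.30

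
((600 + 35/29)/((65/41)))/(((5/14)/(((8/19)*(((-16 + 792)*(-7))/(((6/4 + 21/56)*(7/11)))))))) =-1093448215552/537225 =-2035363.61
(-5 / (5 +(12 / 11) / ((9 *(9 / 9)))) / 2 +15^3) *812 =463077510 / 169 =2740103.61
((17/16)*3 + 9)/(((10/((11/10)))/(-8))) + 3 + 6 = -69/40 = -1.72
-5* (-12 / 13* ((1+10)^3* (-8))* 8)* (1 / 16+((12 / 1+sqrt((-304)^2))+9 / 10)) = -1620008016 / 13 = -124616001.23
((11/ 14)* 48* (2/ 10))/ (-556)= -66/ 4865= -0.01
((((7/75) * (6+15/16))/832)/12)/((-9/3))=-259/11980800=-0.00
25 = 25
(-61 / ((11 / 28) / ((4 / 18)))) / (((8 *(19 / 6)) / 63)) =-17934 / 209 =-85.81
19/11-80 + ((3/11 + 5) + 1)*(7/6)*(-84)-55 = -748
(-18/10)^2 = 81/25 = 3.24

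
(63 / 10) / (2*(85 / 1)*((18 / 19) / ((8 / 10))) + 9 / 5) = 133 / 4288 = 0.03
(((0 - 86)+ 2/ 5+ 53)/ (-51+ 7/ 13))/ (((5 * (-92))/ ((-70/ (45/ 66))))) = 163163/ 1131600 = 0.14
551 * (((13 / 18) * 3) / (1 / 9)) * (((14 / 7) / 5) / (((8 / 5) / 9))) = 193401 / 8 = 24175.12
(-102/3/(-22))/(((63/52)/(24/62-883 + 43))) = -2556528/2387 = -1071.02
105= 105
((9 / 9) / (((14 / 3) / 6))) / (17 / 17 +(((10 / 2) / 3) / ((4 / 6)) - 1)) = 18 / 35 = 0.51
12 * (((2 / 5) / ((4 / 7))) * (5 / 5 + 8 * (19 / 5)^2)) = 122346 / 125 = 978.77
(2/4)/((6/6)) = 1/2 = 0.50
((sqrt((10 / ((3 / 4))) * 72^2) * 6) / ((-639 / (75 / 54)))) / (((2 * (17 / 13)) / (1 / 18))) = -1300 * sqrt(30) / 97767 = -0.07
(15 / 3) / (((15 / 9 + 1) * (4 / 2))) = 15 / 16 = 0.94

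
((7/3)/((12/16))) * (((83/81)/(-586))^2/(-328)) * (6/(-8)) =48223/2216972817504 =0.00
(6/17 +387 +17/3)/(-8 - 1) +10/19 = -376246/8721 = -43.14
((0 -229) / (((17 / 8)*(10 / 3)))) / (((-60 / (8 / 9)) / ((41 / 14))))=37556 / 26775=1.40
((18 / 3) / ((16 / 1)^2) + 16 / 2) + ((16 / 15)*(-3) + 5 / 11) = 37157 / 7040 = 5.28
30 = 30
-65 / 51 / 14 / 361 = -65 / 257754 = -0.00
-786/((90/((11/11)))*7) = -131/105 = -1.25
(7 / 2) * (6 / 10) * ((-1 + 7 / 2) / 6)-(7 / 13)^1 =35 / 104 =0.34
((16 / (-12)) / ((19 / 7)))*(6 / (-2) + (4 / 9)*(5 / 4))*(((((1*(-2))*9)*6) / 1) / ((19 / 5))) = -12320 / 361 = -34.13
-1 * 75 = -75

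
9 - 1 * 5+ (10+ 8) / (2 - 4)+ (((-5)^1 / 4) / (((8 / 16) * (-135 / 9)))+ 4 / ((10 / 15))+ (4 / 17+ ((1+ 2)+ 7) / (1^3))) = 1163 / 102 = 11.40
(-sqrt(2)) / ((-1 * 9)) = sqrt(2) / 9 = 0.16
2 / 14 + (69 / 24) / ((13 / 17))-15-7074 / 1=-5157951 / 728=-7085.10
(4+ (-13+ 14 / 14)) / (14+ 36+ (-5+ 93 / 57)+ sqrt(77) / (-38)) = -538688 / 3139907 - 304 * sqrt(77) / 3139907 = -0.17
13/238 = 0.05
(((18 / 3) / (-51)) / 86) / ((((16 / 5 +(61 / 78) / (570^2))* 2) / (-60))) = 760266000 / 59280518831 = 0.01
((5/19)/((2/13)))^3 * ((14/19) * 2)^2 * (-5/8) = -67283125/9904396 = -6.79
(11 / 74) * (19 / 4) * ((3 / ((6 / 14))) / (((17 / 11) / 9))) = 144837 / 5032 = 28.78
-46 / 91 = -0.51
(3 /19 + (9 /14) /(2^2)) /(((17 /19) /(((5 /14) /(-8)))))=-1695 /106624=-0.02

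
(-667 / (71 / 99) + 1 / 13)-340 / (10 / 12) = -1337.97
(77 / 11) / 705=7 / 705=0.01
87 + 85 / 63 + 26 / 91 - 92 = -212 / 63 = -3.37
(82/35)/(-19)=-82/665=-0.12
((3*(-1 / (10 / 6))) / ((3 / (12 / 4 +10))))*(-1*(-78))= -3042 / 5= -608.40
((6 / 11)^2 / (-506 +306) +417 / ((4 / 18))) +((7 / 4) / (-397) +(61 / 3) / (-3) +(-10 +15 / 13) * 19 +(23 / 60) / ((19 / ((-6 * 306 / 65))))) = 18165083725859 / 10678625100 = 1701.07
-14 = -14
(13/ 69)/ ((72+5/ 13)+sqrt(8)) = 159029/ 61004901 - 4394 *sqrt(2)/ 61004901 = 0.00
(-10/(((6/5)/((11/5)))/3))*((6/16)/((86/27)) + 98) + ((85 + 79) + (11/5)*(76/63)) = -1133406877/216720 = -5229.82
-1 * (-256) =256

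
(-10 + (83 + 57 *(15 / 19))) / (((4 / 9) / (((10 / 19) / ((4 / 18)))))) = 23895 / 38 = 628.82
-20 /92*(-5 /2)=25 /46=0.54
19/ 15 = 1.27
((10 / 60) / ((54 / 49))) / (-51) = -49 / 16524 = -0.00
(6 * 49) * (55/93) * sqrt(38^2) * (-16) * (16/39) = -52433920/1209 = -43369.66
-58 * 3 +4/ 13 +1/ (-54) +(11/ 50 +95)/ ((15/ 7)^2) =-33558677/ 219375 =-152.97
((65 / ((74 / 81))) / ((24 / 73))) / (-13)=-9855 / 592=-16.65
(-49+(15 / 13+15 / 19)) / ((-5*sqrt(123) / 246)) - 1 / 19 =208.70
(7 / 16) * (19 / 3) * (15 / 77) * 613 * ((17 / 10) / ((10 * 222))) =197999 / 781440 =0.25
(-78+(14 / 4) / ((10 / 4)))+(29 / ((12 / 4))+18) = -734 / 15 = -48.93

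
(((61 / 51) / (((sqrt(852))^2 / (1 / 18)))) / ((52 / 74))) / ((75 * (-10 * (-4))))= 2257 / 61006608000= 0.00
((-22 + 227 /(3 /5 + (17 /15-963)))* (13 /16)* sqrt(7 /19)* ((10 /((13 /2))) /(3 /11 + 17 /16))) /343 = -14107412* sqrt(133) /4416525281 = -0.04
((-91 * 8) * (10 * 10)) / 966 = -5200 / 69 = -75.36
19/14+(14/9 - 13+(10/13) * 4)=-11483/1638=-7.01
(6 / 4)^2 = 9 / 4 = 2.25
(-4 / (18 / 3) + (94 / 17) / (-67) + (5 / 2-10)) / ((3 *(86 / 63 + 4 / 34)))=-1.85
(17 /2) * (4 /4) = 17 /2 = 8.50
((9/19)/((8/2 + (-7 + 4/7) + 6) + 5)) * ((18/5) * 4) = 378/475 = 0.80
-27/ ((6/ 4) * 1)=-18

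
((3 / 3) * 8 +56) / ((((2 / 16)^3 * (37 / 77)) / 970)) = 66147078.92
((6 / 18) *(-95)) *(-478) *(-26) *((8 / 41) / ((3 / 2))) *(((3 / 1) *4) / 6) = -37781120 / 369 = -102387.86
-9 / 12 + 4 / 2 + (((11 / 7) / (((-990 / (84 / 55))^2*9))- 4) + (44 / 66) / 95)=-14046872747 / 5121022500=-2.74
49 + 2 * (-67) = -85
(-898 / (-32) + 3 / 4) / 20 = 461 / 320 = 1.44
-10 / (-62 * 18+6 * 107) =5 / 237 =0.02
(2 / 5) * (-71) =-142 / 5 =-28.40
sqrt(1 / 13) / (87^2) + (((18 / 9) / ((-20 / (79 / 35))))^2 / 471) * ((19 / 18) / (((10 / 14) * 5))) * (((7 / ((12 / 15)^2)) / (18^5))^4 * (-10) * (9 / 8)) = -5084074625 / 12592179855590797491904192909934592 + sqrt(13) / 98397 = 0.00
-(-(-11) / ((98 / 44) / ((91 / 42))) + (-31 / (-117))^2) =-7224688 / 670761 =-10.77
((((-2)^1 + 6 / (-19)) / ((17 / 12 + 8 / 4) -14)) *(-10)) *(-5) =26400 / 2413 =10.94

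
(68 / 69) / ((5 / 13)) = 884 / 345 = 2.56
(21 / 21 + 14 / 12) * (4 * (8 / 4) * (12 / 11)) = 208 / 11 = 18.91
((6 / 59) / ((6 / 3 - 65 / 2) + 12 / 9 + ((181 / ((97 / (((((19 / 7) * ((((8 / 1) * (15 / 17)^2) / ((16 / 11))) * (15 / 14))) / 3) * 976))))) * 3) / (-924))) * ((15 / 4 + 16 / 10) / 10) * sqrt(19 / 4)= -9259552197 * sqrt(19) / 18282265542500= -0.00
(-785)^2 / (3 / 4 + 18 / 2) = 2464900 / 39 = 63202.56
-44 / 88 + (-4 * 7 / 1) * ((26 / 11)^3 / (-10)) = 36.47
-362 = -362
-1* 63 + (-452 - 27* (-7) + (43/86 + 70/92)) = -7469/23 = -324.74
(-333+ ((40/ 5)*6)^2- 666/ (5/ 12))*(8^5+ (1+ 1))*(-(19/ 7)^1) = -231991938/ 7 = -33141705.43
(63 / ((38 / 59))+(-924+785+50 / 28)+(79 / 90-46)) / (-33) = 1011713 / 395010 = 2.56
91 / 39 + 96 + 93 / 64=19159 / 192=99.79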